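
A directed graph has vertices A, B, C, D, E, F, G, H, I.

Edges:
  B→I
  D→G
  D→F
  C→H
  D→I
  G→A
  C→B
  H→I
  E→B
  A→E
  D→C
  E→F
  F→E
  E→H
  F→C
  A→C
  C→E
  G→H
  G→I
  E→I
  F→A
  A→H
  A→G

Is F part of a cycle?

F is on a cycle iff F can reach itself via ≥1 edge.
F → E → F — yes.

Yes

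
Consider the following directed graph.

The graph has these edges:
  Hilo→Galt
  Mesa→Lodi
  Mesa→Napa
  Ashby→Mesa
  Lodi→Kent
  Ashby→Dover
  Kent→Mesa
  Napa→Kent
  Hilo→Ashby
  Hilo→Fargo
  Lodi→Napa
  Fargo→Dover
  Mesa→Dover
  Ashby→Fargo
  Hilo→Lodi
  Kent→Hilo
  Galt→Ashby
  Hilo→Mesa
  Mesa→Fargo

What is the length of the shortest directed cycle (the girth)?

3

For each vertex v, BFS finds the shortest path from v back to v.
The shortest such closed walk is Hilo → Lodi → Kent → Hilo, length 3.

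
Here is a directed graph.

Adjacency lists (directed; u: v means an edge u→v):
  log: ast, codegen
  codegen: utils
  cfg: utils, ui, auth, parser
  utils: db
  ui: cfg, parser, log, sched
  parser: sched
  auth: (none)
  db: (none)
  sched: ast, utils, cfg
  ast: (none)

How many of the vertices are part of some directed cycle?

A vertex is on a directed cycle iff it belongs to a strongly connected component of size ≥ 2 (or has a self-loop).
The vertices on cycles are {ui, cfg, sched, parser} — 4 in total.

4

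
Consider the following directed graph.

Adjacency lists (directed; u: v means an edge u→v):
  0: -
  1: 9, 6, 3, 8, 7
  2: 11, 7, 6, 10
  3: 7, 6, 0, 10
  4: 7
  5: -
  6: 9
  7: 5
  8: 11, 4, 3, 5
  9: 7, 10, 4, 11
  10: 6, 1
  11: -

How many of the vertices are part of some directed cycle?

6

A vertex is on a directed cycle iff it belongs to a strongly connected component of size ≥ 2 (or has a self-loop).
The vertices on cycles are {1, 3, 6, 8, 9, 10} — 6 in total.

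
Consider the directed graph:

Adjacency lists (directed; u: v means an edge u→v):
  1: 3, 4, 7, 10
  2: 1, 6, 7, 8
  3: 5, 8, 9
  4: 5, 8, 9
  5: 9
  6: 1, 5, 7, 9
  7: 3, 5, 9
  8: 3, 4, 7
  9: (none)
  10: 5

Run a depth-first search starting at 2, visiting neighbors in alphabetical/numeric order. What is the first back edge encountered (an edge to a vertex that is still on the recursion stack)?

8->3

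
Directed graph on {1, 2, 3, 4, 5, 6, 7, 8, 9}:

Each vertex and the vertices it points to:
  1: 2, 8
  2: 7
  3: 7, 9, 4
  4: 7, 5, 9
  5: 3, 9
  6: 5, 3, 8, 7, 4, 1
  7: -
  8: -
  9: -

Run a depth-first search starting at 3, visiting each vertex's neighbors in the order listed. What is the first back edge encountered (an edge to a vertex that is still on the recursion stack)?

5→3

DFS from 3 (visiting each vertex's neighbors in the order listed); mark gray on enter, black on exit:
3 gray
  7 gray
  7 black
  9 gray
  9 black
  4 gray
    4→7: 7 black — skip
    5 gray
      5→3: 3 is gray → back edge
First back edge: 5 → 3.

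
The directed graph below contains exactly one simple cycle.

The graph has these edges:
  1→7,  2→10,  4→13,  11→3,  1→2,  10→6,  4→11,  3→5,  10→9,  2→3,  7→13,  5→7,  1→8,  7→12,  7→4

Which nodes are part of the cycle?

3, 4, 5, 7, 11

DFS with gray/black marking from 7:
7 gray
  4 gray
    13 gray
    13 black
    11 gray
      3 gray
        5 gray
          5→7: 7 is gray → back edge
Back edge closes the cycle 7 → 4 → 11 → 3 → 5 → 7; its vertices are {3, 4, 5, 7, 11}.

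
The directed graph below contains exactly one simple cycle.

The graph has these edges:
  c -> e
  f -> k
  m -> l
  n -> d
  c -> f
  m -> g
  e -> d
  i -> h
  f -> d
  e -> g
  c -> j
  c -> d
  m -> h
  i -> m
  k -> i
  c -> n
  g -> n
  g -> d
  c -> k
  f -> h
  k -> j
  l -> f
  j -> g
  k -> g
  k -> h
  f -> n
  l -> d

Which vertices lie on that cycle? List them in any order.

DFS with gray/black marking from f:
f gray
  h gray
  h black
  d gray
  d black
  n gray
    n→d: d black — skip
  n black
  k gray
    j gray
      g gray
        g→n: n black — skip
        g→d: d black — skip
      g black
    j black
    k→h: h black — skip
    k→g: g black — skip
    i gray
      m gray
        m→g: g black — skip
        l gray
          l→f: f is gray → back edge
Back edge closes the cycle f → k → i → m → l → f; its vertices are {f, i, k, l, m}.

f, i, k, l, m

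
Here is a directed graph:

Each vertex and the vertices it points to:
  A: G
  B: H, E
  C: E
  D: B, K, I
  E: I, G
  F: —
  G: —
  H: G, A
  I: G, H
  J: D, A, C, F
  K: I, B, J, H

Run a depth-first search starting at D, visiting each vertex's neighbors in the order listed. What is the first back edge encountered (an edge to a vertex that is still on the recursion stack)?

J->D

DFS from D (visiting each vertex's neighbors in the order listed); mark gray on enter, black on exit:
D gray
  B gray
    H gray
      G gray
      G black
      A gray
        A→G: G black — skip
      A black
    H black
    E gray
      I gray
        I→G: G black — skip
        I→H: H black — skip
      I black
      E→G: G black — skip
    E black
  B black
  K gray
    K→I: I black — skip
    K→B: B black — skip
    J gray
      J→D: D is gray → back edge
First back edge: J → D.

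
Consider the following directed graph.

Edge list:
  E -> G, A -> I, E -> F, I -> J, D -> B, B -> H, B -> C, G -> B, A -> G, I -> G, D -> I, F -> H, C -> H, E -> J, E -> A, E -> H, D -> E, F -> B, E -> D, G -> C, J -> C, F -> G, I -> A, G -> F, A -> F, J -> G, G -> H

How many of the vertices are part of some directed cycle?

6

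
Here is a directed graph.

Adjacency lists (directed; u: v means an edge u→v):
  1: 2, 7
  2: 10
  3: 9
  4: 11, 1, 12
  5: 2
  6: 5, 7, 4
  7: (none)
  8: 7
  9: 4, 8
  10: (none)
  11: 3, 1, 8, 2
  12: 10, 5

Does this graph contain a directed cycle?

Yes

DFS with white/gray/black marking, starting from 12:
12 gray
  10 gray
  10 black
  5 gray
    2 gray
      2→10: 10 black — skip
    2 black
  5 black
12 black
1 gray
  1→2: 2 black — skip
  7 gray
  7 black
1 black
3 gray
  9 gray
    4 gray
      11 gray
        11→3: 3 is gray → back edge
Back edge found, so a cycle exists: 3 → 9 → 4 → 11 → 3.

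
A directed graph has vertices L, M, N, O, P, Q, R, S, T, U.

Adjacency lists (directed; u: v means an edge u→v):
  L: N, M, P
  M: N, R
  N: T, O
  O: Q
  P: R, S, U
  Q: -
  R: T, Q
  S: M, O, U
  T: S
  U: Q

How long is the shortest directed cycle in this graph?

For each vertex v, BFS finds the shortest path from v back to v.
The shortest such closed walk is R → T → S → M → R, length 4.

4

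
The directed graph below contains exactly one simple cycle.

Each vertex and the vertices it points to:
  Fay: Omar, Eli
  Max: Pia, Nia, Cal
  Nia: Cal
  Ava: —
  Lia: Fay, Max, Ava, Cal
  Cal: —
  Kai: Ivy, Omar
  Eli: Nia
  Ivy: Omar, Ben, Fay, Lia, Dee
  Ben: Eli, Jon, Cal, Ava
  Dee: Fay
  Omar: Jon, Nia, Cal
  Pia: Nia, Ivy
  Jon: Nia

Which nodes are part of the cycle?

Ivy, Lia, Max, Pia

DFS with gray/black marking from Ivy:
Ivy gray
  Omar gray
    Jon gray
      Nia gray
        Cal gray
        Cal black
      Nia black
    Jon black
    Omar→Nia: Nia black — skip
    Omar→Cal: Cal black — skip
  Omar black
  Ben gray
    Eli gray
      Eli→Nia: Nia black — skip
    Eli black
    Ben→Jon: Jon black — skip
    Ben→Cal: Cal black — skip
    Ava gray
    Ava black
  Ben black
  Fay gray
    Fay→Omar: Omar black — skip
    Fay→Eli: Eli black — skip
  Fay black
  Lia gray
    Lia→Fay: Fay black — skip
    Max gray
      Pia gray
        Pia→Nia: Nia black — skip
        Pia→Ivy: Ivy is gray → back edge
Back edge closes the cycle Ivy → Lia → Max → Pia → Ivy; its vertices are {Ivy, Lia, Max, Pia}.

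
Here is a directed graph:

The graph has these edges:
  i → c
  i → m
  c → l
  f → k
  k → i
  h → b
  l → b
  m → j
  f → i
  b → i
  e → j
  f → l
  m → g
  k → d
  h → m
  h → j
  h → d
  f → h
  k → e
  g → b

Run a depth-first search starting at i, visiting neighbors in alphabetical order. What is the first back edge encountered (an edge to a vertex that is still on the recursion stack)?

DFS from i (visiting neighbors in alphabetical order); mark gray on enter, black on exit:
i gray
  c gray
    l gray
      b gray
        b→i: i is gray → back edge
First back edge: b → i.

b->i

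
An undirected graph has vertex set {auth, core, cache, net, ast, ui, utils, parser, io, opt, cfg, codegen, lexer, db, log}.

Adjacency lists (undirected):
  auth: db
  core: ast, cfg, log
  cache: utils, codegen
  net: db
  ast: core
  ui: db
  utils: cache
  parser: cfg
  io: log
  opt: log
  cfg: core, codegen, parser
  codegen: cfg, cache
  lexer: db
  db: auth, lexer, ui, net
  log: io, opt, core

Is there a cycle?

No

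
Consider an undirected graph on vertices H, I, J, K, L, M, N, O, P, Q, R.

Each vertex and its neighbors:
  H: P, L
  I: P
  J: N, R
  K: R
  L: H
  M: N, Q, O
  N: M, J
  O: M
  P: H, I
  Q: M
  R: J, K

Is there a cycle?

DFS, tracking each vertex's parent; an edge to a visited non-parent vertex closes a cycle.
Start from J:
visit J (parent –)
  visit N (parent J)
    visit M (parent N)
      M–N: parent, skip
      visit Q (parent M)
        Q–M: parent, skip
      visit O (parent M)
        O–M: parent, skip
    N–J: parent, skip
  visit R (parent J)
    R–J: parent, skip
    visit K (parent R)
      K–R: parent, skip
visit H (parent –)
  visit P (parent H)
    P–H: parent, skip
    visit I (parent P)
      I–P: parent, skip
  visit L (parent H)
    L–H: parent, skip
No non-parent visited neighbor found — the graph is a forest.

No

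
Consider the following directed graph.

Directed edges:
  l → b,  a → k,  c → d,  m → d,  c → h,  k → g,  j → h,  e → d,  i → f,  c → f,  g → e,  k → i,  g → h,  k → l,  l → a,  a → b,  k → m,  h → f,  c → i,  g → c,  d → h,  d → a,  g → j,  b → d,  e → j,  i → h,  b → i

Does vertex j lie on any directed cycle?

No

j lies on a cycle iff there is a path from j back to itself.
Exploring from j, it never reaches itself; equivalently, its strongly connected component is a singleton.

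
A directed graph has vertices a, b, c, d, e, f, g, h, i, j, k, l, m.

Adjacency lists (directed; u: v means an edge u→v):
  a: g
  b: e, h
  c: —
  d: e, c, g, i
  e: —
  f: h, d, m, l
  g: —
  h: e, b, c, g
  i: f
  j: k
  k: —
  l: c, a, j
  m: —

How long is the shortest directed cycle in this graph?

For each vertex v, BFS finds the shortest path from v back to v.
The shortest such closed walk is h → b → h, length 2.

2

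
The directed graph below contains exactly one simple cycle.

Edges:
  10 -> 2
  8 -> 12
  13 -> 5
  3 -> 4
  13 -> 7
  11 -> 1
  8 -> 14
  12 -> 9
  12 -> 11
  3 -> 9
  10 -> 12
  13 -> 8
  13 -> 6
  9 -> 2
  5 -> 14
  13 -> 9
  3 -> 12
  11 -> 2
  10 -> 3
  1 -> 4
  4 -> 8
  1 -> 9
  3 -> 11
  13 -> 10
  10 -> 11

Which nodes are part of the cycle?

DFS with gray/black marking from 4:
4 gray
  8 gray
    14 gray
    14 black
    12 gray
      11 gray
        2 gray
        2 black
        1 gray
          1→4: 4 is gray → back edge
Back edge closes the cycle 4 → 8 → 12 → 11 → 1 → 4; its vertices are {1, 4, 8, 11, 12}.

1, 4, 8, 11, 12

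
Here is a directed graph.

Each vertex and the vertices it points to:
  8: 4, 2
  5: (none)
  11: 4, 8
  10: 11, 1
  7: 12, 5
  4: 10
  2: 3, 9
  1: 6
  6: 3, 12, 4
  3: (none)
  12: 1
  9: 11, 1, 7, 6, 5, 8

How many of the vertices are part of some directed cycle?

A vertex is on a directed cycle iff it belongs to a strongly connected component of size ≥ 2 (or has a self-loop).
The vertices on cycles are {1, 2, 4, 6, 7, 8, 9, 10, 11, 12} — 10 in total.

10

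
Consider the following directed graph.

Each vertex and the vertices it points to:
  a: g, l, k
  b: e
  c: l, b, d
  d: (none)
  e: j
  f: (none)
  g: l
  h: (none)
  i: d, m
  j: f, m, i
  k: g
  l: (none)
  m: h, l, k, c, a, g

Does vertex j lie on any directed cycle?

Yes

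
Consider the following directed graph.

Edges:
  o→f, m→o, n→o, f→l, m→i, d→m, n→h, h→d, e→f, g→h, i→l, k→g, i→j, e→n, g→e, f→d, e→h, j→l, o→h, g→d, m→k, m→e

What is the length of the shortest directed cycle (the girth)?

For each vertex v, BFS finds the shortest path from v back to v.
The shortest such closed walk is m → k → g → d → m, length 4.

4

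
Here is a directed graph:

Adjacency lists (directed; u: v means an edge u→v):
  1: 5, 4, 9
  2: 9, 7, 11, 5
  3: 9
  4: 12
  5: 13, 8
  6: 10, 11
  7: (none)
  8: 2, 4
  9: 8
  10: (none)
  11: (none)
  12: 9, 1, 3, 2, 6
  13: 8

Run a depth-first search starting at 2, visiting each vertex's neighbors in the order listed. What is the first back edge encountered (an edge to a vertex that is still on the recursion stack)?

8->2

DFS from 2 (visiting each vertex's neighbors in the order listed); mark gray on enter, black on exit:
2 gray
  9 gray
    8 gray
      8→2: 2 is gray → back edge
First back edge: 8 → 2.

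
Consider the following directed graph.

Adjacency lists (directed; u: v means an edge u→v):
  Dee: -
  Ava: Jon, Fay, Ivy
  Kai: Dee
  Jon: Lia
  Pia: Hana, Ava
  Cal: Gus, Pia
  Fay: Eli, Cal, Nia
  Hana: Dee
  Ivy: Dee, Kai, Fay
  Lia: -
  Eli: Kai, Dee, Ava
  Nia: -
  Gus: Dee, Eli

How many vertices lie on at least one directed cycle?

7

A vertex is on a directed cycle iff it belongs to a strongly connected component of size ≥ 2 (or has a self-loop).
The vertices on cycles are {Ava, Cal, Eli, Fay, Gus, Ivy, Pia} — 7 in total.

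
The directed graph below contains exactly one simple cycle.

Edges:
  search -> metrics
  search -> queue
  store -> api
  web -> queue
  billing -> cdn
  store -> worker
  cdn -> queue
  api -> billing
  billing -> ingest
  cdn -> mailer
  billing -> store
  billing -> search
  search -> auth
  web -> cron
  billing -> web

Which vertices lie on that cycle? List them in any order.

api, store, billing

DFS with gray/black marking from billing:
billing gray
  store gray
    api gray
      api→billing: billing is gray → back edge
Back edge closes the cycle billing → store → api → billing; its vertices are {api, store, billing}.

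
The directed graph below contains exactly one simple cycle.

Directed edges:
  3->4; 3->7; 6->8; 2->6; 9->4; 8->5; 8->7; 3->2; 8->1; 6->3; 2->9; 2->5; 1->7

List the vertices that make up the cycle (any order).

2, 3, 6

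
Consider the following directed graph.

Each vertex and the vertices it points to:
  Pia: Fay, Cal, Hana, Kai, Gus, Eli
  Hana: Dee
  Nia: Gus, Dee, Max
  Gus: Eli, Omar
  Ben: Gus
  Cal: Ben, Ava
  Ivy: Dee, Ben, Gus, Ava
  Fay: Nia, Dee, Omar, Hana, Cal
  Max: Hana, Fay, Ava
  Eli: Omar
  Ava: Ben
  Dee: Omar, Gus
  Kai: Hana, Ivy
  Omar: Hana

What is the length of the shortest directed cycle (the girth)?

3

For each vertex v, BFS finds the shortest path from v back to v.
The shortest such closed walk is Fay → Nia → Max → Fay, length 3.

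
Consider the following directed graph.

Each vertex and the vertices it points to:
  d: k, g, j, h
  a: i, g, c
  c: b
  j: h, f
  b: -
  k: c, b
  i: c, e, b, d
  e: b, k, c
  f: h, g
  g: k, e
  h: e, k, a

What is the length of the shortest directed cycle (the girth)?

4

For each vertex v, BFS finds the shortest path from v back to v.
The shortest such closed walk is d → h → a → i → d, length 4.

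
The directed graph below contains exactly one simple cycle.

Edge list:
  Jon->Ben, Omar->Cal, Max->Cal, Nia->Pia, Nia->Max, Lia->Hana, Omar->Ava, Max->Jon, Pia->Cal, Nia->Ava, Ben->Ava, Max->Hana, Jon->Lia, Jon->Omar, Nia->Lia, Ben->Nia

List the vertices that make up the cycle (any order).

DFS with gray/black marking from Jon:
Jon gray
  Omar gray
    Ava gray
    Ava black
    Cal gray
    Cal black
  Omar black
  Lia gray
    Hana gray
    Hana black
  Lia black
  Ben gray
    Nia gray
      Pia gray
        Pia→Cal: Cal black — skip
      Pia black
      Nia→Lia: Lia black — skip
      Max gray
        Max→Cal: Cal black — skip
        Max→Jon: Jon is gray → back edge
Back edge closes the cycle Jon → Ben → Nia → Max → Jon; its vertices are {Ben, Jon, Max, Nia}.

Ben, Jon, Max, Nia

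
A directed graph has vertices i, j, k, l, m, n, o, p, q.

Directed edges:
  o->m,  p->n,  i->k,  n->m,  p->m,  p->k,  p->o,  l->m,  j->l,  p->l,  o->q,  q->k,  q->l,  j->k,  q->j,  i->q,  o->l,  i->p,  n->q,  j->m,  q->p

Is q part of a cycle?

Yes

q is on a cycle iff q can reach itself via ≥1 edge.
q → p → n → q — yes.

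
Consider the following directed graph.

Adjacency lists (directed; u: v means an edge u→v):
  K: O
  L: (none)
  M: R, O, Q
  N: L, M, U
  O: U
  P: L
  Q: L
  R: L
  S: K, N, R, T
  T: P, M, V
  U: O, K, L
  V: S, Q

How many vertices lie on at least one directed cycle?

6

A vertex is on a directed cycle iff it belongs to a strongly connected component of size ≥ 2 (or has a self-loop).
The vertices on cycles are {K, O, S, T, U, V} — 6 in total.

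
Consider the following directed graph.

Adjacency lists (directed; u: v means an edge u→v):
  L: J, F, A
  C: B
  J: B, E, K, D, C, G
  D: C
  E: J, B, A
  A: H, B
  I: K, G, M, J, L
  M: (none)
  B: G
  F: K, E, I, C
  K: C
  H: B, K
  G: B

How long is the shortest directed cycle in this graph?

For each vertex v, BFS finds the shortest path from v back to v.
The shortest such closed walk is E → J → E, length 2.

2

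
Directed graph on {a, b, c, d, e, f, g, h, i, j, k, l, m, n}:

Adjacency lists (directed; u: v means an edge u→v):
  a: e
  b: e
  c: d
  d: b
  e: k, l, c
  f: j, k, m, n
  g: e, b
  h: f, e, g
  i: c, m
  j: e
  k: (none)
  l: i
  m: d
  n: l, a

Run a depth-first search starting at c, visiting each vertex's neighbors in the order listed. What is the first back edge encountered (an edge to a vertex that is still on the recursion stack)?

i->c

DFS from c (visiting each vertex's neighbors in the order listed); mark gray on enter, black on exit:
c gray
  d gray
    b gray
      e gray
        k gray
        k black
        l gray
          i gray
            i→c: c is gray → back edge
First back edge: i → c.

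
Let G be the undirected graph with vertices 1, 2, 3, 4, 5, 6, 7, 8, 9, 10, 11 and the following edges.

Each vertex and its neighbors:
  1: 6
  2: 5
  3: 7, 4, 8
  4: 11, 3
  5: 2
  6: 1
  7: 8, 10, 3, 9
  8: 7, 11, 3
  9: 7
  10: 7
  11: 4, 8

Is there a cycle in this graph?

DFS, tracking each vertex's parent; an edge to a visited non-parent vertex closes a cycle.
Start from 2:
visit 2 (parent –)
  visit 5 (parent 2)
    5–2: parent, skip
visit 1 (parent –)
  visit 6 (parent 1)
    6–1: parent, skip
visit 3 (parent –)
  visit 7 (parent 3)
    visit 8 (parent 7)
      8–7: parent, skip
      visit 11 (parent 8)
        visit 4 (parent 11)
          4–11: parent, skip
          4–3: 3 visited and ≠ parent → cycle
Cycle: 3 – 7 – 8 – 11 – 4 – 3.

Yes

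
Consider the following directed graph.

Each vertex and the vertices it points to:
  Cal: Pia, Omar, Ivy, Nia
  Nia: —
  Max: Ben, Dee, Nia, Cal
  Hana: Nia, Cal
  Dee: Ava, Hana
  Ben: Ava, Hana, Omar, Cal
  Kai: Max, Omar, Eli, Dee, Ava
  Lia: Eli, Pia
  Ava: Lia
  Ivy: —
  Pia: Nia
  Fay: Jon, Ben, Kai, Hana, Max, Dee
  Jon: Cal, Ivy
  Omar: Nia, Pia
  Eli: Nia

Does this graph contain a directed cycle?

DFS with white/gray/black marking, starting from Ivy:
Ivy gray
Ivy black
Cal gray
  Pia gray
    Nia gray
    Nia black
  Pia black
  Omar gray
    Omar→Nia: Nia black — skip
    Omar→Pia: Pia black — skip
  Omar black
  Cal→Ivy: Ivy black — skip
  Cal→Nia: Nia black — skip
Cal black
Max gray
  Ben gray
    Ava gray
      Lia gray
        Eli gray
          Eli→Nia: Nia black — skip
        Eli black
        Lia→Pia: Pia black — skip
      Lia black
    Ava black
    Hana gray
      Hana→Nia: Nia black — skip
      Hana→Cal: Cal black — skip
    Hana black
    Ben→Omar: Omar black — skip
    Ben→Cal: Cal black — skip
  Ben black
  Dee gray
    Dee→Ava: Ava black — skip
    Dee→Hana: Hana black — skip
  Dee black
  Max→Nia: Nia black — skip
  Max→Cal: Cal black — skip
Max black
Kai gray
  Kai→Max: Max black — skip
  Kai→Omar: Omar black — skip
  Kai→Eli: Eli black — skip
  Kai→Dee: Dee black — skip
  Kai→Ava: Ava black — skip
Kai black
Fay gray
  Jon gray
    Jon→Cal: Cal black — skip
    Jon→Ivy: Ivy black — skip
  Jon black
  Fay→Ben: Ben black — skip
  Fay→Kai: Kai black — skip
  Fay→Hana: Hana black — skip
  Fay→Max: Max black — skip
  Fay→Dee: Dee black — skip
Fay black
Every edge goes to a white or black vertex — no back edge, so the graph is acyclic.

No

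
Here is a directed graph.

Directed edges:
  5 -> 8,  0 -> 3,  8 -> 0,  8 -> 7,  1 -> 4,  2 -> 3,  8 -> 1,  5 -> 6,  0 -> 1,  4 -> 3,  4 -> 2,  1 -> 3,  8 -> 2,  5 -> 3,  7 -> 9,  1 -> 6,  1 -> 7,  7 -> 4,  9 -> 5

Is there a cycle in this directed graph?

DFS with white/gray/black marking, starting from 1:
1 gray
  7 gray
    4 gray
      2 gray
        3 gray
        3 black
      2 black
      4→3: 3 black — skip
    4 black
    9 gray
      5 gray
        6 gray
        6 black
        8 gray
          8→1: 1 is gray → back edge
Back edge found, so a cycle exists: 1 → 7 → 9 → 5 → 8 → 1.

Yes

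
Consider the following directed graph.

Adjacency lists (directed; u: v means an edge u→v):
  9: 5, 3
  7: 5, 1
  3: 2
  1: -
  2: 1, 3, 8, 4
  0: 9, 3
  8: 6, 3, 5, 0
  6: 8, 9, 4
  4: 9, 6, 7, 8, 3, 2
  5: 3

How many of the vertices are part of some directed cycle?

A vertex is on a directed cycle iff it belongs to a strongly connected component of size ≥ 2 (or has a self-loop).
The vertices on cycles are {0, 2, 3, 4, 5, 6, 7, 8, 9} — 9 in total.

9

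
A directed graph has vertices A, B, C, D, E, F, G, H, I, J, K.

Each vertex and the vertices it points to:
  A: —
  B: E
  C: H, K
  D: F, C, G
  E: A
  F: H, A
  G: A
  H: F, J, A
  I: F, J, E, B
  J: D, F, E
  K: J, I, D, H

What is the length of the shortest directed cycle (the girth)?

2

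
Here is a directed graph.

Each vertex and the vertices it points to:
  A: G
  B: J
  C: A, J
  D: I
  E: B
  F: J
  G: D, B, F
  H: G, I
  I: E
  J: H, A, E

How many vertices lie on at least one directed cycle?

A vertex is on a directed cycle iff it belongs to a strongly connected component of size ≥ 2 (or has a self-loop).
The vertices on cycles are {A, B, D, E, F, G, H, I, J} — 9 in total.

9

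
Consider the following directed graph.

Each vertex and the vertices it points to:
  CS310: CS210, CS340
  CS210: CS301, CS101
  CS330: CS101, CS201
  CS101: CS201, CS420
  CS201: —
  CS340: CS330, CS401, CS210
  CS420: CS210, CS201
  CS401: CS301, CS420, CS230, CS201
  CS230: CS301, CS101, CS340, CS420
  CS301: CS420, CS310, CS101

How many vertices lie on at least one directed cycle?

9

A vertex is on a directed cycle iff it belongs to a strongly connected component of size ≥ 2 (or has a self-loop).
The vertices on cycles are {CS101, CS210, CS230, CS301, CS310, CS330, CS340, CS401, CS420} — 9 in total.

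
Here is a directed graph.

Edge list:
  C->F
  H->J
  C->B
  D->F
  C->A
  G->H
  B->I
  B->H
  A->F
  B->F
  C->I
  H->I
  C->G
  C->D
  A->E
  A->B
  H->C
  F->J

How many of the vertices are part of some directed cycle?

A vertex is on a directed cycle iff it belongs to a strongly connected component of size ≥ 2 (or has a self-loop).
The vertices on cycles are {A, B, C, G, H} — 5 in total.

5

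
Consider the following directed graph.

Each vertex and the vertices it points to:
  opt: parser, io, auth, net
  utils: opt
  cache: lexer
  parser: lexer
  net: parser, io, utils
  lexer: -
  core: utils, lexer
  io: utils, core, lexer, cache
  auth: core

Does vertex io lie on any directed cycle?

io is on a cycle iff io can reach itself via ≥1 edge.
io → utils → opt → io — yes.

Yes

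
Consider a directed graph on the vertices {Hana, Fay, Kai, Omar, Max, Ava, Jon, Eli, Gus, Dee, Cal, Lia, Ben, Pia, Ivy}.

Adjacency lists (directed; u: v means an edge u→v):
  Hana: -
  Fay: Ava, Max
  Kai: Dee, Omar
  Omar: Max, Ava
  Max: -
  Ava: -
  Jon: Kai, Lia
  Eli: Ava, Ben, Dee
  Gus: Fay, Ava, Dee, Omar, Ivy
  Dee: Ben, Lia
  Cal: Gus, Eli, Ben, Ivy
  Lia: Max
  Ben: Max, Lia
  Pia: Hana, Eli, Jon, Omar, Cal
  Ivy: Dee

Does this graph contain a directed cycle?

No

DFS with white/gray/black marking, starting from Omar:
Omar gray
  Max gray
  Max black
  Ava gray
  Ava black
Omar black
Hana gray
Hana black
Fay gray
  Fay→Ava: Ava black — skip
  Fay→Max: Max black — skip
Fay black
Kai gray
  Dee gray
    Ben gray
      Ben→Max: Max black — skip
      Lia gray
        Lia→Max: Max black — skip
      Lia black
    Ben black
    Dee→Lia: Lia black — skip
  Dee black
  Kai→Omar: Omar black — skip
Kai black
Jon gray
  Jon→Kai: Kai black — skip
  Jon→Lia: Lia black — skip
Jon black
Eli gray
  Eli→Ava: Ava black — skip
  Eli→Ben: Ben black — skip
  Eli→Dee: Dee black — skip
Eli black
Gus gray
  Gus→Fay: Fay black — skip
  Gus→Ava: Ava black — skip
  Gus→Dee: Dee black — skip
  Gus→Omar: Omar black — skip
  Ivy gray
    Ivy→Dee: Dee black — skip
  Ivy black
Gus black
Cal gray
  Cal→Gus: Gus black — skip
  Cal→Eli: Eli black — skip
  Cal→Ben: Ben black — skip
  Cal→Ivy: Ivy black — skip
Cal black
Pia gray
  Pia→Hana: Hana black — skip
  Pia→Eli: Eli black — skip
  Pia→Jon: Jon black — skip
  Pia→Omar: Omar black — skip
  Pia→Cal: Cal black — skip
Pia black
Every edge goes to a white or black vertex — no back edge, so the graph is acyclic.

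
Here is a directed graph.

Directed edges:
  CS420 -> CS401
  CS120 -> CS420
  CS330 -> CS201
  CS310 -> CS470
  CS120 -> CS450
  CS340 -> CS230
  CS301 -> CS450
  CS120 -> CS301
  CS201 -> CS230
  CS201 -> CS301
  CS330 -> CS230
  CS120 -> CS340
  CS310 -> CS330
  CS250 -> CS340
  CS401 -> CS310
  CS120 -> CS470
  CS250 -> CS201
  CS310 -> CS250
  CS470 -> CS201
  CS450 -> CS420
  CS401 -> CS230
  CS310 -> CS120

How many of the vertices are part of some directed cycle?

10

A vertex is on a directed cycle iff it belongs to a strongly connected component of size ≥ 2 (or has a self-loop).
The vertices on cycles are {CS120, CS201, CS250, CS301, CS310, CS330, CS401, CS420, CS450, CS470} — 10 in total.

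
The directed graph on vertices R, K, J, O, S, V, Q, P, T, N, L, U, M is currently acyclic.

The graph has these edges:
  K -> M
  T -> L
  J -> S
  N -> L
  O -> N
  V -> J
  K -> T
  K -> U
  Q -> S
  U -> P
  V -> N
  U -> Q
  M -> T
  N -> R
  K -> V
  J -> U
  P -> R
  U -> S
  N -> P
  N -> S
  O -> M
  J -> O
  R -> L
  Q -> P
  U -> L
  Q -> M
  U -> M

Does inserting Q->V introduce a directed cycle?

Adding Q→V creates a cycle iff V can already reach Q.
Path from V: V → J → U → Q.
So V → … → Q → V is a cycle.

Yes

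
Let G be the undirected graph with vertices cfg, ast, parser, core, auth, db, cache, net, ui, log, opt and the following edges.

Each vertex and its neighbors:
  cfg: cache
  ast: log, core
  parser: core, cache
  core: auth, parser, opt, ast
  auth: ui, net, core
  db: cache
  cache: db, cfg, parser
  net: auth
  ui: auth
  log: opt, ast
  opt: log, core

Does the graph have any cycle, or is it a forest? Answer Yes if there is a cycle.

DFS, tracking each vertex's parent; an edge to a visited non-parent vertex closes a cycle.
Start from net:
visit net (parent –)
  visit auth (parent net)
    visit ui (parent auth)
      ui–auth: parent, skip
    auth–net: parent, skip
    visit core (parent auth)
      core–auth: parent, skip
      visit parser (parent core)
        parser–core: parent, skip
        visit cache (parent parser)
          visit db (parent cache)
            db–cache: parent, skip
          visit cfg (parent cache)
            cfg–cache: parent, skip
          cache–parser: parent, skip
      visit opt (parent core)
        visit log (parent opt)
          log–opt: parent, skip
          visit ast (parent log)
            ast–log: parent, skip
            ast–core: core visited and ≠ parent → cycle
Cycle: core – opt – log – ast – core.

Yes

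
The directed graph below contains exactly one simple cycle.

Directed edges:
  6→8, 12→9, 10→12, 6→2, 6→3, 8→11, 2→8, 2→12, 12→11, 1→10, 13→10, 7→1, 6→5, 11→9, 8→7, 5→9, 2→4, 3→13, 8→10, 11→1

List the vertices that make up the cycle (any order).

DFS with gray/black marking from 12:
12 gray
  9 gray
  9 black
  11 gray
    11→9: 9 black — skip
    1 gray
      10 gray
        10→12: 12 is gray → back edge
Back edge closes the cycle 12 → 11 → 1 → 10 → 12; its vertices are {1, 10, 11, 12}.

1, 10, 11, 12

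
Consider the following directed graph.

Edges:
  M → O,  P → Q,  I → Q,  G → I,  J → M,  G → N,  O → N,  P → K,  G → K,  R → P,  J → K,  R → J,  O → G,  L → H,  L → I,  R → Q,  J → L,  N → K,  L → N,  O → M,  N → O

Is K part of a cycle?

No

K lies on a cycle iff there is a path from K back to itself.
Exploring from K, it never reaches itself; equivalently, its strongly connected component is a singleton.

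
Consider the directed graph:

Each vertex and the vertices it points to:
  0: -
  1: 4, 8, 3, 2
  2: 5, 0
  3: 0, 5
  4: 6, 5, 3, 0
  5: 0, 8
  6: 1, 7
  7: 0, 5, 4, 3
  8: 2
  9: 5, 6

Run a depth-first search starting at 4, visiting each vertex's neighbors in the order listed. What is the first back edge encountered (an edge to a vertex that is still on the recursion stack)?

1->4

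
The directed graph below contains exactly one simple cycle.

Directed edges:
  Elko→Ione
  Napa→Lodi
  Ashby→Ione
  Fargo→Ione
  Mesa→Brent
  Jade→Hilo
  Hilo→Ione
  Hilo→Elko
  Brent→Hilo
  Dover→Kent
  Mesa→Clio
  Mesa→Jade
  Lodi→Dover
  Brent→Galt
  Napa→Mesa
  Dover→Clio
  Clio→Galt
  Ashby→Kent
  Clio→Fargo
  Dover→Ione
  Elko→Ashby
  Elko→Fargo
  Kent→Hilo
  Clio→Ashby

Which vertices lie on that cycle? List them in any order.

Elko, Hilo, Kent, Ashby

DFS with gray/black marking from Kent:
Kent gray
  Hilo gray
    Ione gray
    Ione black
    Elko gray
      Fargo gray
        Fargo→Ione: Ione black — skip
      Fargo black
      Elko→Ione: Ione black — skip
      Ashby gray
        Ashby→Kent: Kent is gray → back edge
Back edge closes the cycle Kent → Hilo → Elko → Ashby → Kent; its vertices are {Elko, Hilo, Kent, Ashby}.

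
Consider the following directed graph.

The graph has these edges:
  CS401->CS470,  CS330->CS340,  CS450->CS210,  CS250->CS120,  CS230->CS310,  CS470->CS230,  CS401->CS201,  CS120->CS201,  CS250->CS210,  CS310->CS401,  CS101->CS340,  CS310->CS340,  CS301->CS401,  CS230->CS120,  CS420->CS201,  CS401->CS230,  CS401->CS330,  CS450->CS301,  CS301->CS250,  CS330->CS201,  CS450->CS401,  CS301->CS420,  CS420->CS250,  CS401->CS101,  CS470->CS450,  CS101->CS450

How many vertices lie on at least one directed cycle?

7

A vertex is on a directed cycle iff it belongs to a strongly connected component of size ≥ 2 (or has a self-loop).
The vertices on cycles are {CS101, CS230, CS301, CS310, CS401, CS450, CS470} — 7 in total.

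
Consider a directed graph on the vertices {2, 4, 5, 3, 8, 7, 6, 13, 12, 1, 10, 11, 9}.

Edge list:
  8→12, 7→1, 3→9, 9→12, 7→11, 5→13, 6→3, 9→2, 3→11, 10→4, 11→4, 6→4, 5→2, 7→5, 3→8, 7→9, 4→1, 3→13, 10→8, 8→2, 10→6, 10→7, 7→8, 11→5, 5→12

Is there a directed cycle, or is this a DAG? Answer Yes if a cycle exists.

DFS with white/gray/black marking, starting from 3:
3 gray
  13 gray
  13 black
  8 gray
    12 gray
    12 black
    2 gray
    2 black
  8 black
  9 gray
    9→2: 2 black — skip
    9→12: 12 black — skip
  9 black
  11 gray
    5 gray
      5→12: 12 black — skip
      5→13: 13 black — skip
      5→2: 2 black — skip
    5 black
    4 gray
      1 gray
      1 black
    4 black
  11 black
3 black
7 gray
  7→8: 8 black — skip
  7→11: 11 black — skip
  7→9: 9 black — skip
  7→5: 5 black — skip
  7→1: 1 black — skip
7 black
6 gray
  6→4: 4 black — skip
  6→3: 3 black — skip
6 black
10 gray
  10→4: 4 black — skip
  10→7: 7 black — skip
  10→8: 8 black — skip
  10→6: 6 black — skip
10 black
Every edge goes to a white or black vertex — no back edge, so the graph is acyclic.

No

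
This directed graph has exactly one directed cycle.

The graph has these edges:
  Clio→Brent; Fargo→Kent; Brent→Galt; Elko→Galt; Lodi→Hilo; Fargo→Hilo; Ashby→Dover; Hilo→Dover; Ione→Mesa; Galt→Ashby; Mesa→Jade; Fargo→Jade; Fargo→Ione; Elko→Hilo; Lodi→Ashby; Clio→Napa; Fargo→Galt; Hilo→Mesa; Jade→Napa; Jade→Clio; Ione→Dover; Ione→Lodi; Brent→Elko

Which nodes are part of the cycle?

Clio, Elko, Hilo, Jade, Mesa, Brent

DFS with gray/black marking from Jade:
Jade gray
  Clio gray
    Napa gray
    Napa black
    Brent gray
      Elko gray
        Galt gray
          Ashby gray
            Dover gray
            Dover black
          Ashby black
        Galt black
        Hilo gray
          Mesa gray
            Mesa→Jade: Jade is gray → back edge
Back edge closes the cycle Jade → Clio → Brent → Elko → Hilo → Mesa → Jade; its vertices are {Clio, Elko, Hilo, Jade, Mesa, Brent}.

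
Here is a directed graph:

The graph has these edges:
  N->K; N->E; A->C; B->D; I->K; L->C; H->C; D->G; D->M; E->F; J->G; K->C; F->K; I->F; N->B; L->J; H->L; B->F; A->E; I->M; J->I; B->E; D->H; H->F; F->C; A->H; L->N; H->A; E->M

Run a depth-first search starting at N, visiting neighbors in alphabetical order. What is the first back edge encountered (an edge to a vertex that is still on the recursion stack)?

A->H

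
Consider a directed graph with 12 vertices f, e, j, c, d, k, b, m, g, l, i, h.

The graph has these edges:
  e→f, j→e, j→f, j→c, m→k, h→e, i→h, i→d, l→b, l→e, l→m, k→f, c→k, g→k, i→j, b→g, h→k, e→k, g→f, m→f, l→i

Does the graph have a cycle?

No

DFS with white/gray/black marking, starting from h:
h gray
  k gray
    f gray
    f black
  k black
  e gray
    e→f: f black — skip
    e→k: k black — skip
  e black
h black
j gray
  j→f: f black — skip
  c gray
    c→k: k black — skip
  c black
  j→e: e black — skip
j black
d gray
d black
b gray
  g gray
    g→f: f black — skip
    g→k: k black — skip
  g black
b black
m gray
  m→k: k black — skip
  m→f: f black — skip
m black
l gray
  l→m: m black — skip
  i gray
    i→h: h black — skip
    i→j: j black — skip
    i→d: d black — skip
  i black
  l→e: e black — skip
  l→b: b black — skip
l black
Every edge goes to a white or black vertex — no back edge, so the graph is acyclic.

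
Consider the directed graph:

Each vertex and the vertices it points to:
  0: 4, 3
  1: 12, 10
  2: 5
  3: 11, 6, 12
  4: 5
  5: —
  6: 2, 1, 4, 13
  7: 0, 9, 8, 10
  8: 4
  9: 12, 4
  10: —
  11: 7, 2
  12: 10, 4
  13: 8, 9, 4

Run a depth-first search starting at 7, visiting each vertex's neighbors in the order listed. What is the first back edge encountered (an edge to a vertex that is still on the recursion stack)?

DFS from 7 (visiting each vertex's neighbors in the order listed); mark gray on enter, black on exit:
7 gray
  0 gray
    4 gray
      5 gray
      5 black
    4 black
    3 gray
      11 gray
        11→7: 7 is gray → back edge
First back edge: 11 → 7.

11→7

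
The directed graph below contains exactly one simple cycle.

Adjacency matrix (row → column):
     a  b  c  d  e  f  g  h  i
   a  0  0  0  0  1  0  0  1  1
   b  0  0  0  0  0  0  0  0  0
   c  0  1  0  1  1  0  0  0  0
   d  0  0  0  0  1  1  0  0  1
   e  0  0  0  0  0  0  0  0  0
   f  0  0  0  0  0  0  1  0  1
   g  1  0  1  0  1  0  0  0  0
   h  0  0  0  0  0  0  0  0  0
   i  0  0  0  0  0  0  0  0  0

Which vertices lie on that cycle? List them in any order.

DFS with gray/black marking from d:
d gray
  f gray
    i gray
    i black
    g gray
      e gray
      e black
      a gray
        h gray
        h black
        a→i: i black — skip
        a→e: e black — skip
      a black
      c gray
        b gray
        b black
        c→e: e black — skip
        c→d: d is gray → back edge
Back edge closes the cycle d → f → g → c → d; its vertices are {c, d, f, g}.

c, d, f, g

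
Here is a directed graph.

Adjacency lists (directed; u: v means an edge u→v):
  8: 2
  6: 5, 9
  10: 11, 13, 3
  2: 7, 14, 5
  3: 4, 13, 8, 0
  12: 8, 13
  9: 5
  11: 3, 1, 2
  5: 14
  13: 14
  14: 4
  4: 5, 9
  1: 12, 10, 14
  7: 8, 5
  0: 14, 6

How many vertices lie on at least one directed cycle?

10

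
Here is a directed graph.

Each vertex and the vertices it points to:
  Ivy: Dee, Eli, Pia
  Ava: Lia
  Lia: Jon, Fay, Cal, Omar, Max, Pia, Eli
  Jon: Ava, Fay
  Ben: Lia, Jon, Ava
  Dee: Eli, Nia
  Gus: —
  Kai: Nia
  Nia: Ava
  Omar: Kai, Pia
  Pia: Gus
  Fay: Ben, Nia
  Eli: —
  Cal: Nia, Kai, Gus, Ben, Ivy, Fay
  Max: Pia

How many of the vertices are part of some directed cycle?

A vertex is on a directed cycle iff it belongs to a strongly connected component of size ≥ 2 (or has a self-loop).
The vertices on cycles are {Ava, Ben, Cal, Dee, Fay, Ivy, Jon, Kai, Lia, Nia, Omar} — 11 in total.

11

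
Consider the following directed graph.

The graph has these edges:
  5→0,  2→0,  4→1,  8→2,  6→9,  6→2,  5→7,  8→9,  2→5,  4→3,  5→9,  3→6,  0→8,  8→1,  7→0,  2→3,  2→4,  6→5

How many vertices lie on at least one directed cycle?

8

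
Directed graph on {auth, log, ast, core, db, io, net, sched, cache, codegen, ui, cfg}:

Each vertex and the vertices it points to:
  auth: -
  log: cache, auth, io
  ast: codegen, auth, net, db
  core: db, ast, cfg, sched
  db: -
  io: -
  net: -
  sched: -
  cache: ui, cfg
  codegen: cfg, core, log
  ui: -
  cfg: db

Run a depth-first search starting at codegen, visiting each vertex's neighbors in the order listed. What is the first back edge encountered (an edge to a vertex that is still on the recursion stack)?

DFS from codegen (visiting each vertex's neighbors in the order listed); mark gray on enter, black on exit:
codegen gray
  cfg gray
    db gray
    db black
  cfg black
  core gray
    core→db: db black — skip
    ast gray
      ast→codegen: codegen is gray → back edge
First back edge: ast → codegen.

ast->codegen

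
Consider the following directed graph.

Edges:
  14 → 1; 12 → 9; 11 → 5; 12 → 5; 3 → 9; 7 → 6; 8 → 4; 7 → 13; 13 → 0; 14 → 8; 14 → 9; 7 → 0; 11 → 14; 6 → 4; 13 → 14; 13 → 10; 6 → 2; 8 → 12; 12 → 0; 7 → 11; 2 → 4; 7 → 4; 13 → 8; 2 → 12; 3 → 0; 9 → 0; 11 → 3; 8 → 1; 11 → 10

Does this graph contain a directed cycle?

No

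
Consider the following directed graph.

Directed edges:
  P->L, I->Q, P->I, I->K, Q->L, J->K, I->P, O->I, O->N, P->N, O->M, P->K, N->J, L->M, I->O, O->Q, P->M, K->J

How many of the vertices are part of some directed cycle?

A vertex is on a directed cycle iff it belongs to a strongly connected component of size ≥ 2 (or has a self-loop).
The vertices on cycles are {I, J, K, O, P} — 5 in total.

5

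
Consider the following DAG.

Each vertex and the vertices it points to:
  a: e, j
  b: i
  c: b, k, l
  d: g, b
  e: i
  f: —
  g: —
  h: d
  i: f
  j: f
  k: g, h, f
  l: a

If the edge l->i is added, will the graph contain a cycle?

No

Adding l→i creates a cycle iff i can already reach l.
Explore from i: no path reaches l. The graph stays acyclic.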